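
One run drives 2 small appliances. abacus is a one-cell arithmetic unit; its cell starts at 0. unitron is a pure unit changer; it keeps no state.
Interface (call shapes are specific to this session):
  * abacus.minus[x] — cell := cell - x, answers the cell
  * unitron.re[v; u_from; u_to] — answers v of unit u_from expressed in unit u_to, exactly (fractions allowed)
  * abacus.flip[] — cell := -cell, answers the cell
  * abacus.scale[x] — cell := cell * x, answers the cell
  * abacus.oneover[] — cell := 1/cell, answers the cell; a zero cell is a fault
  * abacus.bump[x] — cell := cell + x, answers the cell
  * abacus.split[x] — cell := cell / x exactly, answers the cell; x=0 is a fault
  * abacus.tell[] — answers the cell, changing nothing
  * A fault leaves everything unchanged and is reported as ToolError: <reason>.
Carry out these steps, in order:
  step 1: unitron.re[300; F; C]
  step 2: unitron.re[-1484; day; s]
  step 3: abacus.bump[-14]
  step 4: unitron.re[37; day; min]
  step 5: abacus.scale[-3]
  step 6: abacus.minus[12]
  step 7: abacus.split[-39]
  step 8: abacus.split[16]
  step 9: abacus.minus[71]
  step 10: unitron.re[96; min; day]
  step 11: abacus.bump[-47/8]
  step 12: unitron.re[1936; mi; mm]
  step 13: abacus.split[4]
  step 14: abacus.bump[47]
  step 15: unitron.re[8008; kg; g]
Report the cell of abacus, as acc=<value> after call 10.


Do: re[v→300; u_from→F; u_to→C]
See: 1340/9
Do: re[v→-1484; u_from→day; u_to→s]
See: -128217600
Do: bump[x→-14]
See: -14
Do: re[v→37; u_from→day; u_to→min]
See: 53280
Do: scale[x→-3]
See: 42
Do: minus[x→12]
See: 30
Do: split[x→-39]
See: -10/13
Do: split[x→16]
See: -5/104
Do: minus[x→71]
See: -7389/104
Do: re[v→96; u_from→min; u_to→day]
See: 1/15
Do: bump[x→-47/8]
See: -1000/13
Do: re[v→1936; u_from→mi; u_to→mm]
See: 3115689984
Do: split[x→4]
See: -250/13
Do: bump[x→47]
See: 361/13
Do: re[v→8008; u_from→kg; u_to→g]
See: 8008000

Answer: acc=-7389/104


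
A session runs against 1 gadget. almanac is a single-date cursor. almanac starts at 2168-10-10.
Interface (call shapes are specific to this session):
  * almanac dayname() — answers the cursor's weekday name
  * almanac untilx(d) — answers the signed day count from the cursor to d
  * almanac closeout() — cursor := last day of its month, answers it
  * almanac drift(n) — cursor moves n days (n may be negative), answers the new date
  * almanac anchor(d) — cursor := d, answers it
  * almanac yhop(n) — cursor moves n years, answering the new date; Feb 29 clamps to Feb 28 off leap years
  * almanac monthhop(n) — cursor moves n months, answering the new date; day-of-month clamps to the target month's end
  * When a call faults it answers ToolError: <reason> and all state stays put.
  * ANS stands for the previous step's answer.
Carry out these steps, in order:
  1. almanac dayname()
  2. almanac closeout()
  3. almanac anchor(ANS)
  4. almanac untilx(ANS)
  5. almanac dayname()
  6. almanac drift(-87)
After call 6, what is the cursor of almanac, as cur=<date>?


I use almanac dayname(), and get Monday.
I run almanac closeout(), and observe 2168-10-31.
I call almanac anchor with ANS, which returns 2168-10-31.
I invoke almanac untilx with ANS, — result: 0.
Using almanac dayname: Monday.
Next I call almanac drift with -87, and observe 2168-08-05.

Answer: cur=2168-08-05


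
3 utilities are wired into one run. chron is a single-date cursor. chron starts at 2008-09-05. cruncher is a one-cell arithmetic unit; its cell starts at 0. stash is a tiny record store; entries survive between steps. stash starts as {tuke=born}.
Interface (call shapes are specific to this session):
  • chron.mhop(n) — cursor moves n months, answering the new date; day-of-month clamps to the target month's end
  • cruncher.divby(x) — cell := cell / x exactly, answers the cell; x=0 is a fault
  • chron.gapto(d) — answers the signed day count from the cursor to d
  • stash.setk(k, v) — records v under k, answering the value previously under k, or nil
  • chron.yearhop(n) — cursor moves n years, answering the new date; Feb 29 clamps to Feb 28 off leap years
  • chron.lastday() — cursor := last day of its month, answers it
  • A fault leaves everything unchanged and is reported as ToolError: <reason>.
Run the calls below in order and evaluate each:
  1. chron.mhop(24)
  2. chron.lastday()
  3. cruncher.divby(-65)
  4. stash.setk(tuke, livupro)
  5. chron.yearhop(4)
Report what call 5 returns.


Answer: 2014-09-30

Derivation:
-> mhop(24)
<- 2010-09-05
-> lastday()
<- 2010-09-30
-> divby(-65)
<- 0
-> setk(tuke, livupro)
<- born
-> yearhop(4)
<- 2014-09-30


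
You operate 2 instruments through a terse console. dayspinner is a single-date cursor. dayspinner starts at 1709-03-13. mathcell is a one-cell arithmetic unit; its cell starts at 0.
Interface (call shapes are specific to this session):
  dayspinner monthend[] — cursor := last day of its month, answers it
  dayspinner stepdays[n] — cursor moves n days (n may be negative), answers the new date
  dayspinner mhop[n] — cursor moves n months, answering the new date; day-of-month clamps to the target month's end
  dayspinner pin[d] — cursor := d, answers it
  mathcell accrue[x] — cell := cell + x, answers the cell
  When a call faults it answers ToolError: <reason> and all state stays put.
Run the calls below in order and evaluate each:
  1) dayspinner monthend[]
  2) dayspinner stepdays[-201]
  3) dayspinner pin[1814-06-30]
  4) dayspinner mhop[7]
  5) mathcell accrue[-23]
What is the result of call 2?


·→ dayspinner monthend()
·← 1709-03-31
·→ dayspinner stepdays(n=-201)
·← 1708-09-11
·→ dayspinner pin(d=1814-06-30)
·← 1814-06-30
·→ dayspinner mhop(n=7)
·← 1815-01-30
·→ mathcell accrue(x=-23)
·← -23

Answer: 1708-09-11


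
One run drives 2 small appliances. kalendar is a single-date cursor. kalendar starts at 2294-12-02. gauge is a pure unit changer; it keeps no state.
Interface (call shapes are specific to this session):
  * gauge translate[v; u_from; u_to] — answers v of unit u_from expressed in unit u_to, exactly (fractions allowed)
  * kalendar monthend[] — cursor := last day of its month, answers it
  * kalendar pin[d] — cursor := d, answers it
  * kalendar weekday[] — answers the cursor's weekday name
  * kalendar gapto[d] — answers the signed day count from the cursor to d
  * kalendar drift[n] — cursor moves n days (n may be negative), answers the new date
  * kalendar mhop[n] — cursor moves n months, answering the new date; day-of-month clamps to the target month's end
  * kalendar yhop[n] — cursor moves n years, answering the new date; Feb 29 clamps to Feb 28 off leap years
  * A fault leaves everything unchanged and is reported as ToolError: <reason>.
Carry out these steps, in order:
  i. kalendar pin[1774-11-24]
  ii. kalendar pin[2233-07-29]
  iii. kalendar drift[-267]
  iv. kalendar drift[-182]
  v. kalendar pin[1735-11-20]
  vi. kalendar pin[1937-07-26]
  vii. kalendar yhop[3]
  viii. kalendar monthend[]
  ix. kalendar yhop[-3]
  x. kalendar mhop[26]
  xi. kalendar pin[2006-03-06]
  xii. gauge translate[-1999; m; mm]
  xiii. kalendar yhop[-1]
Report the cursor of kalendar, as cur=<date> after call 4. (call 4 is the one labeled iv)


·→ kalendar pin(d→1774-11-24)
·← 1774-11-24
·→ kalendar pin(d→2233-07-29)
·← 2233-07-29
·→ kalendar drift(n→-267)
·← 2232-11-04
·→ kalendar drift(n→-182)
·← 2232-05-06
·→ kalendar pin(d→1735-11-20)
·← 1735-11-20
·→ kalendar pin(d→1937-07-26)
·← 1937-07-26
·→ kalendar yhop(n→3)
·← 1940-07-26
·→ kalendar monthend()
·← 1940-07-31
·→ kalendar yhop(n→-3)
·← 1937-07-31
·→ kalendar mhop(n→26)
·← 1939-09-30
·→ kalendar pin(d→2006-03-06)
·← 2006-03-06
·→ gauge translate(v→-1999, u_from→m, u_to→mm)
·← -1999000
·→ kalendar yhop(n→-1)
·← 2005-03-06

Answer: cur=2232-05-06


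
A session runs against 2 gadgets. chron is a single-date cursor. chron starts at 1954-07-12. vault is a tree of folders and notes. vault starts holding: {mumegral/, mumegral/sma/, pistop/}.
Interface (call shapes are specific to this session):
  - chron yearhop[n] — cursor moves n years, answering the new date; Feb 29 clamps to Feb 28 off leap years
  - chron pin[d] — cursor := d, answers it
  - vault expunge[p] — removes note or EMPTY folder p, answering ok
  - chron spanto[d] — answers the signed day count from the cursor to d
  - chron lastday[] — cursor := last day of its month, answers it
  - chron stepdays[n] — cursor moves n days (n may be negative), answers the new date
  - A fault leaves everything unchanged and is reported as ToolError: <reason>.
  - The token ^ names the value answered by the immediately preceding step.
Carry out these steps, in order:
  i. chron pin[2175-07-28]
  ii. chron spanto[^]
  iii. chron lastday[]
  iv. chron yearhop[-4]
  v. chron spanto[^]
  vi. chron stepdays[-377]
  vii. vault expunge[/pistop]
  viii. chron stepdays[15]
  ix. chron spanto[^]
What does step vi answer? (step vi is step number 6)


Do: chron pin[2175-07-28]
See: 2175-07-28
Do: chron spanto[^]
See: 0
Do: chron lastday[]
See: 2175-07-31
Do: chron yearhop[-4]
See: 2171-07-31
Do: chron spanto[^]
See: 0
Do: chron stepdays[-377]
See: 2170-07-19
Do: vault expunge[/pistop]
See: ok
Do: chron stepdays[15]
See: 2170-08-03
Do: chron spanto[^]
See: 0

Answer: 2170-07-19


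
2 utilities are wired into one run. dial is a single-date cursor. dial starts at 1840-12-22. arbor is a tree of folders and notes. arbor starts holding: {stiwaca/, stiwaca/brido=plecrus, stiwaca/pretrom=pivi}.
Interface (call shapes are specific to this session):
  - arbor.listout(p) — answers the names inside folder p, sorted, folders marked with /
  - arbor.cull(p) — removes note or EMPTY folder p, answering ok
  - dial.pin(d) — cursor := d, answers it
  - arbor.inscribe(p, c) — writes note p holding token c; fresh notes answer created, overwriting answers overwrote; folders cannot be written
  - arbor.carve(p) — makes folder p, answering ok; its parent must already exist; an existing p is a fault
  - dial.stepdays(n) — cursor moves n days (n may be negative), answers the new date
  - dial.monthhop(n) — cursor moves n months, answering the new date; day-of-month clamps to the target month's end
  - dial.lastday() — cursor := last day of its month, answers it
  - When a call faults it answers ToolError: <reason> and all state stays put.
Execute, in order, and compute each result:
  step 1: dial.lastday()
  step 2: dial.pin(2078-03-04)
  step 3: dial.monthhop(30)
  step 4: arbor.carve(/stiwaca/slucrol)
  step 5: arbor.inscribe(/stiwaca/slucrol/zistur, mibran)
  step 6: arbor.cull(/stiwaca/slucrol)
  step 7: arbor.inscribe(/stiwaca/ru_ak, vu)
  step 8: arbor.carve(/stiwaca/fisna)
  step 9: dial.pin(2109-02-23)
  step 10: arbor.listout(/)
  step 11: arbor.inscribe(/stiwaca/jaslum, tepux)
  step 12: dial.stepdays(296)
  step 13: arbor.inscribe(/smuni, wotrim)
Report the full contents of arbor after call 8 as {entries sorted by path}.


Answer: {stiwaca/, stiwaca/brido=plecrus, stiwaca/fisna/, stiwaca/pretrom=pivi, stiwaca/ru_ak=vu, stiwaca/slucrol/, stiwaca/slucrol/zistur=mibran}

Derivation:
# 1. dial.lastday() : 1840-12-31
# 2. dial.pin(2078-03-04) : 2078-03-04
# 3. dial.monthhop(30) : 2080-09-04
# 4. arbor.carve(/stiwaca/slucrol) : ok
# 5. arbor.inscribe(/stiwaca/slucrol/zistur, mibran) : created
# 6. arbor.cull(/stiwaca/slucrol) : ToolError: not empty
# 7. arbor.inscribe(/stiwaca/ru_ak, vu) : created
# 8. arbor.carve(/stiwaca/fisna) : ok
# 9. dial.pin(2109-02-23) : 2109-02-23
# 10. arbor.listout(/) : [stiwaca/]
# 11. arbor.inscribe(/stiwaca/jaslum, tepux) : created
# 12. dial.stepdays(296) : 2109-12-16
# 13. arbor.inscribe(/smuni, wotrim) : created


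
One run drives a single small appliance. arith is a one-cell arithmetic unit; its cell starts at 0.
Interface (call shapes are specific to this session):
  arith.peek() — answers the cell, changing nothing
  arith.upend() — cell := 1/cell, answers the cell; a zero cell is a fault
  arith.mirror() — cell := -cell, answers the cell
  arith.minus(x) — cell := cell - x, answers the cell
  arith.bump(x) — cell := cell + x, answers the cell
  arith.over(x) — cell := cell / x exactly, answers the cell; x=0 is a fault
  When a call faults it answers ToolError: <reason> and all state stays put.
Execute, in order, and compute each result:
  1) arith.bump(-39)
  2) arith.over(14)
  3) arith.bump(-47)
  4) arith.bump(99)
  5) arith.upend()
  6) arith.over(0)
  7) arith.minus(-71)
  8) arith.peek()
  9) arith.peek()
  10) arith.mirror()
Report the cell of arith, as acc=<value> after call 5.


Answer: acc=14/689

Derivation:
% 1. arith.bump(x: -39) == -39
% 2. arith.over(x: 14) == -39/14
% 3. arith.bump(x: -47) == -697/14
% 4. arith.bump(x: 99) == 689/14
% 5. arith.upend() == 14/689
% 6. arith.over(x: 0) == ToolError: division by zero
% 7. arith.minus(x: -71) == 48933/689
% 8. arith.peek() == 48933/689
% 9. arith.peek() == 48933/689
% 10. arith.mirror() == -48933/689


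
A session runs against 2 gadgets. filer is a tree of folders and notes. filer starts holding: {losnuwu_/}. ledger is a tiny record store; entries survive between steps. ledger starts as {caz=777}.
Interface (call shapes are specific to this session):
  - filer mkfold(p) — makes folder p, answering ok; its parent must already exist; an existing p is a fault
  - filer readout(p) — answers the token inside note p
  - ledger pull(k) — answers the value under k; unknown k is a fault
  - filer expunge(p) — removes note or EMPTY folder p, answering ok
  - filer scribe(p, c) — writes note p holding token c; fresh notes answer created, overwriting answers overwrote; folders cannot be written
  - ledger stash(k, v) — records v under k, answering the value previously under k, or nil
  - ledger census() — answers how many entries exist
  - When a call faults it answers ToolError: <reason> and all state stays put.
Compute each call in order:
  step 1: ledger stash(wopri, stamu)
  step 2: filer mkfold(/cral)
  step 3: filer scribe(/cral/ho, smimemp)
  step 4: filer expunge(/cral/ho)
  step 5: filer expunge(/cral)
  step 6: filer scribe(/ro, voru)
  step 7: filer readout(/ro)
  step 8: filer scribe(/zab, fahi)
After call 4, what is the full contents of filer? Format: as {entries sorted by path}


Answer: {cral/, losnuwu_/}

Derivation:
CALL ledger stash[k: wopri; v: stamu]
RET  nil
CALL filer mkfold[p: /cral]
RET  ok
CALL filer scribe[p: /cral/ho; c: smimemp]
RET  created
CALL filer expunge[p: /cral/ho]
RET  ok
CALL filer expunge[p: /cral]
RET  ok
CALL filer scribe[p: /ro; c: voru]
RET  created
CALL filer readout[p: /ro]
RET  voru
CALL filer scribe[p: /zab; c: fahi]
RET  created


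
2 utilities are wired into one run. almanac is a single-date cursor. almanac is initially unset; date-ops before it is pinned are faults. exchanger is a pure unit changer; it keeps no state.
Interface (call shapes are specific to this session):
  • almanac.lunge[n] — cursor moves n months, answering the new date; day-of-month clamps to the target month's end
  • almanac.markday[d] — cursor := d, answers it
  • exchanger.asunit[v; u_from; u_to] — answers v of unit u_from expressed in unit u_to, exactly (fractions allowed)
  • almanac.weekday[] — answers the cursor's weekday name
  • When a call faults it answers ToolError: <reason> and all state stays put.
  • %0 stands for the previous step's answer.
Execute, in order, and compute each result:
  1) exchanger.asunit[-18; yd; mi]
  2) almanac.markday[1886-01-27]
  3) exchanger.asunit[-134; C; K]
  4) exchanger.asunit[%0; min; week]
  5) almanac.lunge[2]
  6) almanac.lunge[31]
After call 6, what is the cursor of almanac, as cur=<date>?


→ exchanger.asunit(v→-18, u_from→yd, u_to→mi)
← -9/880
→ almanac.markday(d→1886-01-27)
← 1886-01-27
→ exchanger.asunit(v→-134, u_from→C, u_to→K)
← 2783/20
→ exchanger.asunit(v→%0, u_from→min, u_to→week)
← 2783/201600
→ almanac.lunge(n→2)
← 1886-03-27
→ almanac.lunge(n→31)
← 1888-10-27

Answer: cur=1888-10-27


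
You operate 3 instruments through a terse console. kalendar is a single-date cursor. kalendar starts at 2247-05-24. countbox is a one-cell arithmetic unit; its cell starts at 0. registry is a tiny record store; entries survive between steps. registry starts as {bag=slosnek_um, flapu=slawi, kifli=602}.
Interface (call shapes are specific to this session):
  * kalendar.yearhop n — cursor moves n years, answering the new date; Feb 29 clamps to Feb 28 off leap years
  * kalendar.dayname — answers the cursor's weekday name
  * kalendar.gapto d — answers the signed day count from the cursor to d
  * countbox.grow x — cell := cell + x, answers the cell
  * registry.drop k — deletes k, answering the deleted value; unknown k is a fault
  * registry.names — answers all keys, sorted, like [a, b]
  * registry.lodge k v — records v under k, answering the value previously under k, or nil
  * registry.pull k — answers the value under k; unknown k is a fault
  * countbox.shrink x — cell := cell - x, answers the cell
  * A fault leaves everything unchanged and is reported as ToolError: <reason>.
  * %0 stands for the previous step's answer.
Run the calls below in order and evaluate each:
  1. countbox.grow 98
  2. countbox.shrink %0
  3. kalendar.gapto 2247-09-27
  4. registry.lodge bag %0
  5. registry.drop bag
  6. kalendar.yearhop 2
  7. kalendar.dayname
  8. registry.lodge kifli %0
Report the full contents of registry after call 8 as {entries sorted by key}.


Answer: {flapu=slawi, kifli=Thursday}

Derivation:
Act: grow[x: 98]
Obs: 98
Act: shrink[x: %0]
Obs: 0
Act: gapto[d: 2247-09-27]
Obs: 126
Act: lodge[k: bag; v: %0]
Obs: slosnek_um
Act: drop[k: bag]
Obs: 126
Act: yearhop[n: 2]
Obs: 2249-05-24
Act: dayname[]
Obs: Thursday
Act: lodge[k: kifli; v: %0]
Obs: 602


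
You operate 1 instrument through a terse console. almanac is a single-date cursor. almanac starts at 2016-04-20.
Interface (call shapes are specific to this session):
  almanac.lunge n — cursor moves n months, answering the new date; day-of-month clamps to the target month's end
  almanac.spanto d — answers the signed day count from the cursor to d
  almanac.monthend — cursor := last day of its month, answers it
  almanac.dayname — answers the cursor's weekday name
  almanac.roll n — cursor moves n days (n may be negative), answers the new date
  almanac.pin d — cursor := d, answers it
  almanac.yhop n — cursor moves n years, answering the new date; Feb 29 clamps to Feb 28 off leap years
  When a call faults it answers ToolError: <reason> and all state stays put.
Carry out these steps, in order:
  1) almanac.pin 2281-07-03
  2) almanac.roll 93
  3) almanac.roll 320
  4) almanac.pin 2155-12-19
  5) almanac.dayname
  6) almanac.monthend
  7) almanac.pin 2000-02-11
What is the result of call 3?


Answer: 2282-08-20

Derivation:
;; almanac.pin(d→2281-07-03) == 2281-07-03
;; almanac.roll(n→93) == 2281-10-04
;; almanac.roll(n→320) == 2282-08-20
;; almanac.pin(d→2155-12-19) == 2155-12-19
;; almanac.dayname() == Friday
;; almanac.monthend() == 2155-12-31
;; almanac.pin(d→2000-02-11) == 2000-02-11


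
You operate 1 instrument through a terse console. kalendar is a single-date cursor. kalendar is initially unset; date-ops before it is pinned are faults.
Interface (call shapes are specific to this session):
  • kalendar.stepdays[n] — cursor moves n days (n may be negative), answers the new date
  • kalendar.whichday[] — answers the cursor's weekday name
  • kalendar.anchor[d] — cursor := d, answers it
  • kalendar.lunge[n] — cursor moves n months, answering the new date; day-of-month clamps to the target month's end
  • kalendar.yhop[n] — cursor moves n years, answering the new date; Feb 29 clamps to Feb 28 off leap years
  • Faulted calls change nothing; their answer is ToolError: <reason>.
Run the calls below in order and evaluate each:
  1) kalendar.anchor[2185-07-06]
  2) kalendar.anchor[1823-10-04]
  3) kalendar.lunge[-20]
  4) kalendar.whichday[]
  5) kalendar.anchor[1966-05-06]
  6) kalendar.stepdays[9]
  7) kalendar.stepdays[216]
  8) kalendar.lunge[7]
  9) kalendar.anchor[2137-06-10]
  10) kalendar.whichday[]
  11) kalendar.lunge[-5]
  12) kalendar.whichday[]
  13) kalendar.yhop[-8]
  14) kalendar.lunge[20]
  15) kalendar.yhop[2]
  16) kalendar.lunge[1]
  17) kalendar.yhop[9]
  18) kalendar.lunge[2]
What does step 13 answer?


;; 1. kalendar.anchor(d: 2185-07-06) == 2185-07-06
;; 2. kalendar.anchor(d: 1823-10-04) == 1823-10-04
;; 3. kalendar.lunge(n: -20) == 1822-02-04
;; 4. kalendar.whichday() == Monday
;; 5. kalendar.anchor(d: 1966-05-06) == 1966-05-06
;; 6. kalendar.stepdays(n: 9) == 1966-05-15
;; 7. kalendar.stepdays(n: 216) == 1966-12-17
;; 8. kalendar.lunge(n: 7) == 1967-07-17
;; 9. kalendar.anchor(d: 2137-06-10) == 2137-06-10
;; 10. kalendar.whichday() == Monday
;; 11. kalendar.lunge(n: -5) == 2137-01-10
;; 12. kalendar.whichday() == Thursday
;; 13. kalendar.yhop(n: -8) == 2129-01-10
;; 14. kalendar.lunge(n: 20) == 2130-09-10
;; 15. kalendar.yhop(n: 2) == 2132-09-10
;; 16. kalendar.lunge(n: 1) == 2132-10-10
;; 17. kalendar.yhop(n: 9) == 2141-10-10
;; 18. kalendar.lunge(n: 2) == 2141-12-10

Answer: 2129-01-10


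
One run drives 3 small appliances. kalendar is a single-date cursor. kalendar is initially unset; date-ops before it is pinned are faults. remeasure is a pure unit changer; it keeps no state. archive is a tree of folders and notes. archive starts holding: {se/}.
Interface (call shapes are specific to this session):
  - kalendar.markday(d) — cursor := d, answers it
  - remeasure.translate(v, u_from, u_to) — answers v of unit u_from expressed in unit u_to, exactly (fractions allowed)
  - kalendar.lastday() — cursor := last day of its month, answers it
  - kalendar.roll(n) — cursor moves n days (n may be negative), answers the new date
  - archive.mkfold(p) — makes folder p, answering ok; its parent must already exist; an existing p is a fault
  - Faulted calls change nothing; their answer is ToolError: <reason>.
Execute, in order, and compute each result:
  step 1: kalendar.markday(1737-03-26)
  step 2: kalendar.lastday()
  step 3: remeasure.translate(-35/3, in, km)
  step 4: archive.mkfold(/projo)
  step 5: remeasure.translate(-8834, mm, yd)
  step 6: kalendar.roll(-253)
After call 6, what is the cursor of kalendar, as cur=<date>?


Do: kalendar.markday[d: 1737-03-26]
See: 1737-03-26
Do: kalendar.lastday[]
See: 1737-03-31
Do: remeasure.translate[v: -35/3; u_from: in; u_to: km]
See: -889/3000000
Do: archive.mkfold[p: /projo]
See: ok
Do: remeasure.translate[v: -8834; u_from: mm; u_to: yd]
See: -22085/2286
Do: kalendar.roll[n: -253]
See: 1736-07-21

Answer: cur=1736-07-21


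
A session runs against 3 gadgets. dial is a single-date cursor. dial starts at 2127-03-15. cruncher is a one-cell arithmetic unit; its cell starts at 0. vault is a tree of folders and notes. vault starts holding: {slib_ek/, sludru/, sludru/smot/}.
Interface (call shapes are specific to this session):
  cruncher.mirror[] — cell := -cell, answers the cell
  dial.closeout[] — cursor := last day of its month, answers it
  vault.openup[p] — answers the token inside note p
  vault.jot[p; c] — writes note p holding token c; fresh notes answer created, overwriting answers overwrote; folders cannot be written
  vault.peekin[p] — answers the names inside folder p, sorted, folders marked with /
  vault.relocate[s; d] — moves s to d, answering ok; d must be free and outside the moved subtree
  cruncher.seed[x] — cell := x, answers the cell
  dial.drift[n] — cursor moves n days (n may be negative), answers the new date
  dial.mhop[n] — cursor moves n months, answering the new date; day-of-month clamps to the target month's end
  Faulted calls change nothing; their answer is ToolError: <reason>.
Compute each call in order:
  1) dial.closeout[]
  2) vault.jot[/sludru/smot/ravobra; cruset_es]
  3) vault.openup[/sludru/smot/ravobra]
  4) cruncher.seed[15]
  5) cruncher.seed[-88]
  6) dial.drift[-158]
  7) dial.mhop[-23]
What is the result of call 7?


>>> closeout
:: 2127-03-31
>>> jot p=/sludru/smot/ravobra c=cruset_es
:: created
>>> openup p=/sludru/smot/ravobra
:: cruset_es
>>> seed x=15
:: 15
>>> seed x=-88
:: -88
>>> drift n=-158
:: 2126-10-24
>>> mhop n=-23
:: 2124-11-24

Answer: 2124-11-24


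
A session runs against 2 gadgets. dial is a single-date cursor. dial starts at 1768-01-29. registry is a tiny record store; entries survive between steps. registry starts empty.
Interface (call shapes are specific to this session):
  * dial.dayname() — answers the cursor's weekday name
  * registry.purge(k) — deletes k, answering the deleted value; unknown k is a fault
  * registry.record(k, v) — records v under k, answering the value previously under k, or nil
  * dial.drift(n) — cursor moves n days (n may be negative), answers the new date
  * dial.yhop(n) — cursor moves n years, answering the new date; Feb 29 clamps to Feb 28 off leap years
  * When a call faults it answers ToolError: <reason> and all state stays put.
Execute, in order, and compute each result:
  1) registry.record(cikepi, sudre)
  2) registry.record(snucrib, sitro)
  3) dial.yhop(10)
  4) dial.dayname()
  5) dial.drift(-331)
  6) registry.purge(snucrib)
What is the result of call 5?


Answer: 1777-03-04

Derivation:
I call registry.record passing k=cikepi, v=sudre, and observe nil.
I use registry.record passing k=snucrib, v=sitro, and observe nil.
I invoke dial.yhop passing n=10, and get 1778-01-29.
Using dial.dayname, giving Thursday.
I try dial.drift passing n=-331, and get 1777-03-04.
Now I run registry.purge passing k=snucrib, — result: sitro.


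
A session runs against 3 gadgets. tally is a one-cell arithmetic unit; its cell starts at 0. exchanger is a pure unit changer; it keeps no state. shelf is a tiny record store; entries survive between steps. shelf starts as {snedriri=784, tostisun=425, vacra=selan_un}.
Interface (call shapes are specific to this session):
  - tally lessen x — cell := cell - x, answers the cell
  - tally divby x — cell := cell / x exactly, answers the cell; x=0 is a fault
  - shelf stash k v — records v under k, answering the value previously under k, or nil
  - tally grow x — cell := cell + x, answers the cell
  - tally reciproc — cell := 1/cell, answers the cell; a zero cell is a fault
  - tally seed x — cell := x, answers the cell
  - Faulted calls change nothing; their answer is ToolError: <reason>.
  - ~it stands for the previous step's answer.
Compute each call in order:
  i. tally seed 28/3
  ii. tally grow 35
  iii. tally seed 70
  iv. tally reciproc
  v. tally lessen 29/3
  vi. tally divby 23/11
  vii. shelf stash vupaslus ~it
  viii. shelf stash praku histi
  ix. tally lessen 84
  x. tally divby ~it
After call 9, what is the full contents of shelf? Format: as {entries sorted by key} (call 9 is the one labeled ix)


~$ tally seed 28/3
:: 28/3
~$ tally grow 35
:: 133/3
~$ tally seed 70
:: 70
~$ tally reciproc
:: 1/70
~$ tally lessen 29/3
:: -2027/210
~$ tally divby 23/11
:: -22297/4830
~$ shelf stash vupaslus ~it
:: nil
~$ shelf stash praku histi
:: nil
~$ tally lessen 84
:: -428017/4830
~$ tally divby ~it
:: 1

Answer: {praku=histi, snedriri=784, tostisun=425, vacra=selan_un, vupaslus=-22297/4830}


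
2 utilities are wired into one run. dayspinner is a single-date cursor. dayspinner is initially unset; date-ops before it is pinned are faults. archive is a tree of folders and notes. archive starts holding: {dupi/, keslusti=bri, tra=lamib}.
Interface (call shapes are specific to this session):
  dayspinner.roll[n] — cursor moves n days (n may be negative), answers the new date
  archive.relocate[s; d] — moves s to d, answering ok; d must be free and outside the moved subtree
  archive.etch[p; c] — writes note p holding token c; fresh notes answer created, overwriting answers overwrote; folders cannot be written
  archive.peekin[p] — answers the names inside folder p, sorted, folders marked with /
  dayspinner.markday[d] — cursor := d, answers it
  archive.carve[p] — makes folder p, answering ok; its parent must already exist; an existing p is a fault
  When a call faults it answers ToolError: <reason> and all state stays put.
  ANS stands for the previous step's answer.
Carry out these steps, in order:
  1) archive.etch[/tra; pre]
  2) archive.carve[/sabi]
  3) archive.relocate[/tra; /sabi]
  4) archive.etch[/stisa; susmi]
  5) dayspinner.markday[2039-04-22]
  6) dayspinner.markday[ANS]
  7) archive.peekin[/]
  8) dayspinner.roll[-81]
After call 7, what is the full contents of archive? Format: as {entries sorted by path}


Answer: {dupi/, keslusti=bri, sabi/, stisa=susmi, tra=pre}

Derivation:
I use archive.etch passing p→/tra, c→pre, which returns overwrote.
I call archive.carve passing p→/sabi, and see ok.
I use archive.relocate passing s→/tra, d→/sabi: ToolError: exists.
I invoke archive.etch passing p→/stisa, c→susmi, and get created.
Calling dayspinner.markday passing d→2039-04-22, → 2039-04-22.
I use dayspinner.markday passing d→ANS, giving 2039-04-22.
Next I call archive.peekin passing p→/, giving [dupi/, keslusti, sabi/, stisa, tra].
Using dayspinner.roll passing n→-81, → 2039-01-31.


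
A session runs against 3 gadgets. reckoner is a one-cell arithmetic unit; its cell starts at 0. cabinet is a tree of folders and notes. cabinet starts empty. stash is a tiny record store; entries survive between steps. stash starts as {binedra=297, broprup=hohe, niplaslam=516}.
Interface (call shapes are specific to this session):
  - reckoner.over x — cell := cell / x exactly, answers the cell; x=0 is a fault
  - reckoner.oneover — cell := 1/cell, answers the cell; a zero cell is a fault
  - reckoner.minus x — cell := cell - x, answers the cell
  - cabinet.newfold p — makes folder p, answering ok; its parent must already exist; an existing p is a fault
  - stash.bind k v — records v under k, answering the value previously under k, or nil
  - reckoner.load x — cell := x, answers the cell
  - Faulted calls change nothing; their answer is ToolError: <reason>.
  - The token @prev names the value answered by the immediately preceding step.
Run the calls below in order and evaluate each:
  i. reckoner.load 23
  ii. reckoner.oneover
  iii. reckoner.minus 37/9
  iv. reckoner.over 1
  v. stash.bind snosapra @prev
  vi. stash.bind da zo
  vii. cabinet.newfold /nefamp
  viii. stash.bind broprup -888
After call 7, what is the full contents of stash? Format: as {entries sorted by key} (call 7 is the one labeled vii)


>>> reckoner.load 23
  23
>>> reckoner.oneover
  1/23
>>> reckoner.minus 37/9
  -842/207
>>> reckoner.over 1
  -842/207
>>> stash.bind snosapra @prev
  nil
>>> stash.bind da zo
  nil
>>> cabinet.newfold /nefamp
  ok
>>> stash.bind broprup -888
  hohe

Answer: {binedra=297, broprup=hohe, da=zo, niplaslam=516, snosapra=-842/207}


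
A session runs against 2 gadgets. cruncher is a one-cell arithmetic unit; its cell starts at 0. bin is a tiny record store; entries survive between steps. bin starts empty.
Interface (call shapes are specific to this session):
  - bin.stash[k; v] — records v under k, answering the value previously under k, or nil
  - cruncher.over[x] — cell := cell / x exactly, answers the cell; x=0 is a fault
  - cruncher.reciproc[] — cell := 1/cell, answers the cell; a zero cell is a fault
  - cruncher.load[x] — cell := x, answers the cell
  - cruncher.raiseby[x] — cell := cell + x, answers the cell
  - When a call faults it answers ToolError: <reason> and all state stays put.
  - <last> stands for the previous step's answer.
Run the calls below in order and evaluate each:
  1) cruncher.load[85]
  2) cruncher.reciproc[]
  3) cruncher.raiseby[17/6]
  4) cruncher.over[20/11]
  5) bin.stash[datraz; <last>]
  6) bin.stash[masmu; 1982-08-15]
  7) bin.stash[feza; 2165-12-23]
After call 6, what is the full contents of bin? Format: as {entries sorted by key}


Now I run cruncher.load(x→85): 85.
Now I run cruncher.reciproc, — result: 1/85.
I try cruncher.raiseby(x→17/6), — result: 1451/510.
Calling cruncher.over(x→20/11), — result: 15961/10200.
Calling bin.stash(k→datraz, v→<last>), and see nil.
I call bin.stash(k→masmu, v→1982-08-15), — result: nil.
I call bin.stash(k→feza, v→2165-12-23), giving nil.

Answer: {datraz=15961/10200, masmu=1982-08-15}


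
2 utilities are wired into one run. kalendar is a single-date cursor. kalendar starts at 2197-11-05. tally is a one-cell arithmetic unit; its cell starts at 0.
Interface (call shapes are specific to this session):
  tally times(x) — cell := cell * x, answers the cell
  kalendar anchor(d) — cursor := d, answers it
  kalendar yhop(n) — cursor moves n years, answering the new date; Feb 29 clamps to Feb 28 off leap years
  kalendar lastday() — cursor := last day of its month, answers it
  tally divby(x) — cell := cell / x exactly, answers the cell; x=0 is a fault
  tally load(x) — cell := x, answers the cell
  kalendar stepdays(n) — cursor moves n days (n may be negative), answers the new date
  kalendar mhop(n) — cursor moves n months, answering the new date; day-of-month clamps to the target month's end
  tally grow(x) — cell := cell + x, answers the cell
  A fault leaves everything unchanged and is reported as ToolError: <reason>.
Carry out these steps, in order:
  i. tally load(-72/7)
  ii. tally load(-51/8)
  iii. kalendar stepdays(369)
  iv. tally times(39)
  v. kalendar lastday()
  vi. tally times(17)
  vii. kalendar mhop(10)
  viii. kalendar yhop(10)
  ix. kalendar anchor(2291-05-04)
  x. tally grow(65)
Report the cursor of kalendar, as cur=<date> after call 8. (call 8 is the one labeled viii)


Do: tally load[x='-72/7']
See: -72/7
Do: tally load[x='-51/8']
See: -51/8
Do: kalendar stepdays[n='369']
See: 2198-11-09
Do: tally times[x='39']
See: -1989/8
Do: kalendar lastday[]
See: 2198-11-30
Do: tally times[x='17']
See: -33813/8
Do: kalendar mhop[n='10']
See: 2199-09-30
Do: kalendar yhop[n='10']
See: 2209-09-30
Do: kalendar anchor[d='2291-05-04']
See: 2291-05-04
Do: tally grow[x='65']
See: -33293/8

Answer: cur=2209-09-30


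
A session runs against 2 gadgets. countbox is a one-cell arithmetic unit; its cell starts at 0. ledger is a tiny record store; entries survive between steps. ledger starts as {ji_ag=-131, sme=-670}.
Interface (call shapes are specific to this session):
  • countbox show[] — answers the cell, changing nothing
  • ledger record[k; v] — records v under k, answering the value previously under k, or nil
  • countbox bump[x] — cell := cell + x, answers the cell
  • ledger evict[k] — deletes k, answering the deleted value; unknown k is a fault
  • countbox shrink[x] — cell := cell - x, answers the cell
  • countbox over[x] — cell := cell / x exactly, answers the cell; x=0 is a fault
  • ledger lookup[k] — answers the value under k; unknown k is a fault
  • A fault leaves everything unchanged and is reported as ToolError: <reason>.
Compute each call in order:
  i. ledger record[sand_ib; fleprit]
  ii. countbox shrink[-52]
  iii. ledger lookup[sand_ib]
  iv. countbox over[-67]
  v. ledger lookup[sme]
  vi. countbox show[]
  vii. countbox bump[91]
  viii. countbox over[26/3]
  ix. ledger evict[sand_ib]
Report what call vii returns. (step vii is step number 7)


Answer: 6045/67

Derivation:
Do: ledger record[k=sand_ib; v=fleprit]
See: nil
Do: countbox shrink[x=-52]
See: 52
Do: ledger lookup[k=sand_ib]
See: fleprit
Do: countbox over[x=-67]
See: -52/67
Do: ledger lookup[k=sme]
See: -670
Do: countbox show[]
See: -52/67
Do: countbox bump[x=91]
See: 6045/67
Do: countbox over[x=26/3]
See: 1395/134
Do: ledger evict[k=sand_ib]
See: fleprit


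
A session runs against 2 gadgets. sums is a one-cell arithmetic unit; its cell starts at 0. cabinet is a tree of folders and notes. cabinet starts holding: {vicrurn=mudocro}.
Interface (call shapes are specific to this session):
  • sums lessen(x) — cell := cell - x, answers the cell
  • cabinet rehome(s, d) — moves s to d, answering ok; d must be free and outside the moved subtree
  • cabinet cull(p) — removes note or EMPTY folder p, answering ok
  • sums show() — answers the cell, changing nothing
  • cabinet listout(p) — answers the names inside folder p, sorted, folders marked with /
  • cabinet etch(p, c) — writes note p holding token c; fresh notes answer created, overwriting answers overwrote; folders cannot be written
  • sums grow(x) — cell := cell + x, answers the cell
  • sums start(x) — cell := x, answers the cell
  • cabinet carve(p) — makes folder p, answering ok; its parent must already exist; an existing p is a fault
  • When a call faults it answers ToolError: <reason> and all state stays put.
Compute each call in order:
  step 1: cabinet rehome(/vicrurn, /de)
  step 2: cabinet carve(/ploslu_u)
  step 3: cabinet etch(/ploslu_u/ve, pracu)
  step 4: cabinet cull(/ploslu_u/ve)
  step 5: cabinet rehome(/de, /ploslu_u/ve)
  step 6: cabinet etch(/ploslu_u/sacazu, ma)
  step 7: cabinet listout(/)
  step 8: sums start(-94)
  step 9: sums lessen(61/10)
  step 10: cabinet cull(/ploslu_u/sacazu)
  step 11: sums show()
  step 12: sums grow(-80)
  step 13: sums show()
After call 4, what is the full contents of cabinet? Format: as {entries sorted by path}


Answer: {de=mudocro, ploslu_u/}

Derivation:
-> cabinet rehome(/vicrurn, /de)
<- ok
-> cabinet carve(/ploslu_u)
<- ok
-> cabinet etch(/ploslu_u/ve, pracu)
<- created
-> cabinet cull(/ploslu_u/ve)
<- ok
-> cabinet rehome(/de, /ploslu_u/ve)
<- ok
-> cabinet etch(/ploslu_u/sacazu, ma)
<- created
-> cabinet listout(/)
<- [ploslu_u/]
-> sums start(-94)
<- -94
-> sums lessen(61/10)
<- -1001/10
-> cabinet cull(/ploslu_u/sacazu)
<- ok
-> sums show()
<- -1001/10
-> sums grow(-80)
<- -1801/10
-> sums show()
<- -1801/10


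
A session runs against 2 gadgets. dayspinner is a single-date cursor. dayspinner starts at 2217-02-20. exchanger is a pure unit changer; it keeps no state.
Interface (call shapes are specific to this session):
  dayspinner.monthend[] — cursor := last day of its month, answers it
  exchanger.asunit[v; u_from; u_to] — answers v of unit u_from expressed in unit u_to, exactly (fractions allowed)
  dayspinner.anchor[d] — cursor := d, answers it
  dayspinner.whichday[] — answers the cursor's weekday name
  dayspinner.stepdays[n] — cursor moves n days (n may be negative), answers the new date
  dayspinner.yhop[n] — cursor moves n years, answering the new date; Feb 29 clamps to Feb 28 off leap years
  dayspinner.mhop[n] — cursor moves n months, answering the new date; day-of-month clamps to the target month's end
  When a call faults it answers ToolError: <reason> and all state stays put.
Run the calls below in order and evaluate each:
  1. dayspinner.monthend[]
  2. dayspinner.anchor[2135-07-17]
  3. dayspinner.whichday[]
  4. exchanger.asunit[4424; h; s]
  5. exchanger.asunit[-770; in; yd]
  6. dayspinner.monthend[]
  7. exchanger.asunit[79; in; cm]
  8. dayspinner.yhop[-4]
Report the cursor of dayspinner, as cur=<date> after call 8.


Act: monthend[]
Obs: 2217-02-28
Act: anchor[d='2135-07-17']
Obs: 2135-07-17
Act: whichday[]
Obs: Sunday
Act: asunit[v='4424'; u_from='h'; u_to='s']
Obs: 15926400
Act: asunit[v='-770'; u_from='in'; u_to='yd']
Obs: -385/18
Act: monthend[]
Obs: 2135-07-31
Act: asunit[v='79'; u_from='in'; u_to='cm']
Obs: 10033/50
Act: yhop[n='-4']
Obs: 2131-07-31

Answer: cur=2131-07-31


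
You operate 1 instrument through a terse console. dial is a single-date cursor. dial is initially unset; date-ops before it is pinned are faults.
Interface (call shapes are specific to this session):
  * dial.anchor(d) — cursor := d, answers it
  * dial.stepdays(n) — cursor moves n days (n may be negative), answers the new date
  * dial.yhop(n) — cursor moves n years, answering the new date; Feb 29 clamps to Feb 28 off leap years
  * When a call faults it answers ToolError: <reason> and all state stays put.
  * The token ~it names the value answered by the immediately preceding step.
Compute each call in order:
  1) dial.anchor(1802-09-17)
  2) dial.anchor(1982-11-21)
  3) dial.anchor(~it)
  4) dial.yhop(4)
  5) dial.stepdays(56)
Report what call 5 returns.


Step: anchor[d: 1802-09-17]
Result: 1802-09-17
Step: anchor[d: 1982-11-21]
Result: 1982-11-21
Step: anchor[d: ~it]
Result: 1982-11-21
Step: yhop[n: 4]
Result: 1986-11-21
Step: stepdays[n: 56]
Result: 1987-01-16

Answer: 1987-01-16
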